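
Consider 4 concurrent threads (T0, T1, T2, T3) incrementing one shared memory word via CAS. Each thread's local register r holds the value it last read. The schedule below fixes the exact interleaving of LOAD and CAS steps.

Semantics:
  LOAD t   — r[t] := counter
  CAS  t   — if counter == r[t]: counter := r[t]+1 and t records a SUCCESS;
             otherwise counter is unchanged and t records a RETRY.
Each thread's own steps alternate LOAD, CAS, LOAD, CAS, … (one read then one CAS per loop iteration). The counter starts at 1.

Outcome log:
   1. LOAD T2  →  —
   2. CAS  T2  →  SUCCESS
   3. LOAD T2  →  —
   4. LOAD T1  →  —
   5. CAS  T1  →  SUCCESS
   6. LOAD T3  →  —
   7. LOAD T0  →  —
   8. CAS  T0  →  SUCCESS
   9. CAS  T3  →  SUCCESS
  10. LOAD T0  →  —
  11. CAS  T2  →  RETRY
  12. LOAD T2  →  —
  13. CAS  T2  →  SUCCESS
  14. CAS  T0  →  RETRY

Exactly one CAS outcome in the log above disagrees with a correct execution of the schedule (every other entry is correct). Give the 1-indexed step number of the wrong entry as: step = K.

step = 9

Correct run:
1. LOAD T2 → mem=1 r[T2]=1 [LOAD]
2. CAS T2 → mem=2 r[T2]=1 [OK]
3. LOAD T2 → mem=2 r[T2]=2 [LOAD]
4. LOAD T1 → mem=2 r[T1]=2 [LOAD]
5. CAS T1 → mem=3 r[T1]=2 [OK]
6. LOAD T3 → mem=3 r[T3]=3 [LOAD]
7. LOAD T0 → mem=3 r[T0]=3 [LOAD]
8. CAS T0 → mem=4 r[T0]=3 [OK]
9. CAS T3 → mem=4 r[T3]=3 [RETRY]
10. LOAD T0 → mem=4 r[T0]=4 [LOAD]
11. CAS T2 → mem=4 r[T2]=2 [RETRY]
12. LOAD T2 → mem=4 r[T2]=4 [LOAD]
13. CAS T2 → mem=5 r[T2]=4 [OK]
14. CAS T0 → mem=5 r[T0]=4 [RETRY]
Flip is step 9.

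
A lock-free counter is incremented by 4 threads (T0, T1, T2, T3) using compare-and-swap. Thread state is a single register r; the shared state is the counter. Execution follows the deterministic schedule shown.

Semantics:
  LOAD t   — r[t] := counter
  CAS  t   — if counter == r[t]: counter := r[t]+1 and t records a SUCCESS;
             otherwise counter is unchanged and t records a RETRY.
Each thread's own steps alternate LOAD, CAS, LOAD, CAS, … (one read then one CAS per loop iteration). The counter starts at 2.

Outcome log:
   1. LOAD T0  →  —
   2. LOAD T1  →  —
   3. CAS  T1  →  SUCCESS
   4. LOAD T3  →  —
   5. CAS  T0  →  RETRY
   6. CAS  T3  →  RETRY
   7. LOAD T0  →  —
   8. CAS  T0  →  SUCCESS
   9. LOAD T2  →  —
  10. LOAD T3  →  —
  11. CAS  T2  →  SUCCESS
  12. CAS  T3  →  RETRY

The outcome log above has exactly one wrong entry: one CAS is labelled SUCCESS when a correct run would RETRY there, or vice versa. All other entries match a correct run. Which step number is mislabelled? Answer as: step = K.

step = 6

Reference trace:
1. LOAD T0 → mem=2 r[T0]=2 [LOAD]
2. LOAD T1 → mem=2 r[T1]=2 [LOAD]
3. CAS T1 → mem=3 r[T1]=2 [OK]
4. LOAD T3 → mem=3 r[T3]=3 [LOAD]
5. CAS T0 → mem=3 r[T0]=2 [RETRY]
6. CAS T3 → mem=4 r[T3]=3 [OK]
7. LOAD T0 → mem=4 r[T0]=4 [LOAD]
8. CAS T0 → mem=5 r[T0]=4 [OK]
9. LOAD T2 → mem=5 r[T2]=5 [LOAD]
10. LOAD T3 → mem=5 r[T3]=5 [LOAD]
11. CAS T2 → mem=6 r[T2]=5 [OK]
12. CAS T3 → mem=6 r[T3]=5 [RETRY]
Mismatch at 6.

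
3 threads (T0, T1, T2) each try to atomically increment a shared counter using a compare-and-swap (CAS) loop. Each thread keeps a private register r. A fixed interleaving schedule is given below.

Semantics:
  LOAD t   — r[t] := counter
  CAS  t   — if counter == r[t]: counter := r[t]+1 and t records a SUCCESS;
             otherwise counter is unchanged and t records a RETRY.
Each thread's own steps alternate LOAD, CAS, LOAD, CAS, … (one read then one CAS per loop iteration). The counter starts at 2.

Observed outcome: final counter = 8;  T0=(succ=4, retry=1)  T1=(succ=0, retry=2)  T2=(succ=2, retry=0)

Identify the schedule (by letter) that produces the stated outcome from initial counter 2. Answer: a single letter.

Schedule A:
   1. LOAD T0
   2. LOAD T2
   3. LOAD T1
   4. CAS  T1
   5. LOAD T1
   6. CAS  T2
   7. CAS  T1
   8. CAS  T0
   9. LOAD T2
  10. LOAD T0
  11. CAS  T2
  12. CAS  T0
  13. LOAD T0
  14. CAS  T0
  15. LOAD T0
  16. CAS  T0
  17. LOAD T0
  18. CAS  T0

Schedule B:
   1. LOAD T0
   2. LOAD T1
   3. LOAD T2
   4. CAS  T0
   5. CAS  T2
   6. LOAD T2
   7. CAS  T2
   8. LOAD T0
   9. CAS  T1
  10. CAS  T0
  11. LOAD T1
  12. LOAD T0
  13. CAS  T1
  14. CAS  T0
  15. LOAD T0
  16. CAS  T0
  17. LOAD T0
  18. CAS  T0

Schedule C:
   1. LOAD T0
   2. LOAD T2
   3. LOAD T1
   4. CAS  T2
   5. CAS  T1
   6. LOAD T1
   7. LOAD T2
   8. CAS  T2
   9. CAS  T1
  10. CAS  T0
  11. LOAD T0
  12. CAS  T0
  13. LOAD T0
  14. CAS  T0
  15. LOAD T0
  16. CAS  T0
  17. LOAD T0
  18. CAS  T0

Run C:
step 1: T0 LOAD ⇒ load; ctr=2 reg=2
step 2: T2 LOAD ⇒ load; ctr=2 reg=2
step 3: T1 LOAD ⇒ load; ctr=2 reg=2
step 4: T2 CAS ⇒ ok; ctr=3 reg=2
step 5: T1 CAS ⇒ retry; ctr=3 reg=2
step 6: T1 LOAD ⇒ load; ctr=3 reg=3
step 7: T2 LOAD ⇒ load; ctr=3 reg=3
step 8: T2 CAS ⇒ ok; ctr=4 reg=3
step 9: T1 CAS ⇒ retry; ctr=4 reg=3
step 10: T0 CAS ⇒ retry; ctr=4 reg=2
step 11: T0 LOAD ⇒ load; ctr=4 reg=4
step 12: T0 CAS ⇒ ok; ctr=5 reg=4
step 13: T0 LOAD ⇒ load; ctr=5 reg=5
step 14: T0 CAS ⇒ ok; ctr=6 reg=5
step 15: T0 LOAD ⇒ load; ctr=6 reg=6
step 16: T0 CAS ⇒ ok; ctr=7 reg=6
step 17: T0 LOAD ⇒ load; ctr=7 reg=7
step 18: T0 CAS ⇒ ok; ctr=8 reg=7

C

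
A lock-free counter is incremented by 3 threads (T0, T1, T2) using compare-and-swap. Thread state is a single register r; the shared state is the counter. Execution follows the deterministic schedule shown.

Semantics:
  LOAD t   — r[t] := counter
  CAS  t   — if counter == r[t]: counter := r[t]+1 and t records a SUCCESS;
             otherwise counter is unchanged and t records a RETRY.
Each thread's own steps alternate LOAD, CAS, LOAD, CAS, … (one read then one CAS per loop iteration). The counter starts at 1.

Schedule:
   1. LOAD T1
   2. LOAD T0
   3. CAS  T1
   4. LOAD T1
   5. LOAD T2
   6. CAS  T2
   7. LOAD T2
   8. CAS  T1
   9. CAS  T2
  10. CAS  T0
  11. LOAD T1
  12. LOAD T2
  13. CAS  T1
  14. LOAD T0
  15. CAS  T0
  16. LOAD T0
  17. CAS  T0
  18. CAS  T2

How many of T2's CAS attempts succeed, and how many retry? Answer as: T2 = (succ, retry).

T2 = (2, 1)

#1 T1 reads 1
#2 T0 reads 1
#3 T1 CAS(1→2) writes; counter now 2
#4 T1 reads 2
#5 T2 reads 2
#6 T2 CAS(2→3) writes; counter now 3
#7 T2 reads 3
#8 T1 CAS(2→3) fails; counter now 3
#9 T2 CAS(3→4) writes; counter now 4
#10 T0 CAS(1→2) fails; counter now 4
#11 T1 reads 4
#12 T2 reads 4
#13 T1 CAS(4→5) writes; counter now 5
#14 T0 reads 5
#15 T0 CAS(5→6) writes; counter now 6
#16 T0 reads 6
#17 T0 CAS(6→7) writes; counter now 7
#18 T2 CAS(4→5) fails; counter now 7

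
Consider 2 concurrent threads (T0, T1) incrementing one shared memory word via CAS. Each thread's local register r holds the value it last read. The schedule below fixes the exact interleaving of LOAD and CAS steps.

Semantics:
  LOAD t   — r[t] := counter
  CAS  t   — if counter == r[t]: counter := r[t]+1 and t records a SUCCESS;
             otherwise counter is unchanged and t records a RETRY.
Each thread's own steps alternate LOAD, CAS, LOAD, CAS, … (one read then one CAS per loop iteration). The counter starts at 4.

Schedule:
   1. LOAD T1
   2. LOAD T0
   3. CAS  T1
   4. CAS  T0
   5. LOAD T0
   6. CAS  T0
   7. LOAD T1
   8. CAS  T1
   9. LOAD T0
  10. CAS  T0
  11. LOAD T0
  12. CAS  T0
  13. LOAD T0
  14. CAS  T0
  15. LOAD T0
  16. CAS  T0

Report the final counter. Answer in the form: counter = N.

T1 LOAD — after: cnt=4, r=4 — load
T0 LOAD — after: cnt=4, r=4 — load
T1 CAS — after: cnt=5, r=4 — ok
T0 CAS — after: cnt=5, r=4 — retry
T0 LOAD — after: cnt=5, r=5 — load
T0 CAS — after: cnt=6, r=5 — ok
T1 LOAD — after: cnt=6, r=6 — load
T1 CAS — after: cnt=7, r=6 — ok
T0 LOAD — after: cnt=7, r=7 — load
T0 CAS — after: cnt=8, r=7 — ok
T0 LOAD — after: cnt=8, r=8 — load
T0 CAS — after: cnt=9, r=8 — ok
T0 LOAD — after: cnt=9, r=9 — load
T0 CAS — after: cnt=10, r=9 — ok
T0 LOAD — after: cnt=10, r=10 — load
T0 CAS — after: cnt=11, r=10 — ok

counter = 11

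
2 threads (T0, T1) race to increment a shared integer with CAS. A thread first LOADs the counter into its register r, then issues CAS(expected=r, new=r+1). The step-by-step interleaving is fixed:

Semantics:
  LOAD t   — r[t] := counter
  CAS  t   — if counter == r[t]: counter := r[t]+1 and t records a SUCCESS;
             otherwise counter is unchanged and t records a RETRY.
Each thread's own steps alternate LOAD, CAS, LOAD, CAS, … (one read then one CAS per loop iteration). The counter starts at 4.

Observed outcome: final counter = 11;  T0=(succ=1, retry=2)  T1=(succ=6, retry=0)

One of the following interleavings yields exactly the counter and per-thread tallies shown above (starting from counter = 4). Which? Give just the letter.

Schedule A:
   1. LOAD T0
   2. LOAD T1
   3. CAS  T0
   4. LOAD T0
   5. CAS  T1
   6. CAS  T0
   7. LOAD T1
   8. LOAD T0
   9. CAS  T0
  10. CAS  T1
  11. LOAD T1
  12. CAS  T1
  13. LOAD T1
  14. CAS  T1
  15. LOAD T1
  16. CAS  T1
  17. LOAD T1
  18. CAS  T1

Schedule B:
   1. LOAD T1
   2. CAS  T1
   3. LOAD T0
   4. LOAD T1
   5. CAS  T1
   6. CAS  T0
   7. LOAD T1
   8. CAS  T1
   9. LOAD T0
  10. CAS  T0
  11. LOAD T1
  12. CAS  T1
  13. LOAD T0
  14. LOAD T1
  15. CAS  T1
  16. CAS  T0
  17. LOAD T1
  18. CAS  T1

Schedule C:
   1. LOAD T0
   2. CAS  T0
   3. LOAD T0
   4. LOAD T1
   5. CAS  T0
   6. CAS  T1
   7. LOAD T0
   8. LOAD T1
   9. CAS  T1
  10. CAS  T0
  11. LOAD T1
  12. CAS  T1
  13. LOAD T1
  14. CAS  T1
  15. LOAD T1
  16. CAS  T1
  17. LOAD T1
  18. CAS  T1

Tracing schedule B:
   1) LOAD T1:  M=4  r_T1=4
   2) CAS  T1:  M=5  r_T1=4 ✓
   3) LOAD T0:  M=5  r_T0=5
   4) LOAD T1:  M=5  r_T1=5
   5) CAS  T1:  M=6  r_T1=5 ✓
   6) CAS  T0:  M=6  r_T0=5 ✗
   7) LOAD T1:  M=6  r_T1=6
   8) CAS  T1:  M=7  r_T1=6 ✓
   9) LOAD T0:  M=7  r_T0=7
  10) CAS  T0:  M=8  r_T0=7 ✓
  11) LOAD T1:  M=8  r_T1=8
  12) CAS  T1:  M=9  r_T1=8 ✓
  13) LOAD T0:  M=9  r_T0=9
  14) LOAD T1:  M=9  r_T1=9
  15) CAS  T1:  M=10  r_T1=9 ✓
  16) CAS  T0:  M=10  r_T0=9 ✗
  17) LOAD T1:  M=10  r_T1=10
  18) CAS  T1:  M=11  r_T1=10 ✓

B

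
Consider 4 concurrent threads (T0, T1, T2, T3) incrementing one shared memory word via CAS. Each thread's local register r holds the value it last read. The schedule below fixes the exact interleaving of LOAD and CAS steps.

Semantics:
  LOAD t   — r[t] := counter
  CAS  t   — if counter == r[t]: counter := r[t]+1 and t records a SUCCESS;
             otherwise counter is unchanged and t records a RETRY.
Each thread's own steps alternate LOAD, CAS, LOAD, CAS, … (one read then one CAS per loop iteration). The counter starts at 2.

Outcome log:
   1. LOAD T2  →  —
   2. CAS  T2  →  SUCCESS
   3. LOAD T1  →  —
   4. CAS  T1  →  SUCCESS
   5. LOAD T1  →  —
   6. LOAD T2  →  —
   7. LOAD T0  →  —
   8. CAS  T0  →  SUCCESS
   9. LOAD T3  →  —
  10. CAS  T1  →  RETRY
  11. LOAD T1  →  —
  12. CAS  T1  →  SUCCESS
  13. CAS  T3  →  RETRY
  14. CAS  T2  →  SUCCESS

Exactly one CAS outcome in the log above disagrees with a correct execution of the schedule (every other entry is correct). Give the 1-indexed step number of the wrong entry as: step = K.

Correct run:
   1) LOAD T2:  M=2  r_T2=2
   2) CAS  T2:  M=3  r_T2=2 ✓
   3) LOAD T1:  M=3  r_T1=3
   4) CAS  T1:  M=4  r_T1=3 ✓
   5) LOAD T1:  M=4  r_T1=4
   6) LOAD T2:  M=4  r_T2=4
   7) LOAD T0:  M=4  r_T0=4
   8) CAS  T0:  M=5  r_T0=4 ✓
   9) LOAD T3:  M=5  r_T3=5
  10) CAS  T1:  M=5  r_T1=4 ✗
  11) LOAD T1:  M=5  r_T1=5
  12) CAS  T1:  M=6  r_T1=5 ✓
  13) CAS  T3:  M=6  r_T3=5 ✗
  14) CAS  T2:  M=6  r_T2=4 ✗
Log disagrees first at step 14.

step = 14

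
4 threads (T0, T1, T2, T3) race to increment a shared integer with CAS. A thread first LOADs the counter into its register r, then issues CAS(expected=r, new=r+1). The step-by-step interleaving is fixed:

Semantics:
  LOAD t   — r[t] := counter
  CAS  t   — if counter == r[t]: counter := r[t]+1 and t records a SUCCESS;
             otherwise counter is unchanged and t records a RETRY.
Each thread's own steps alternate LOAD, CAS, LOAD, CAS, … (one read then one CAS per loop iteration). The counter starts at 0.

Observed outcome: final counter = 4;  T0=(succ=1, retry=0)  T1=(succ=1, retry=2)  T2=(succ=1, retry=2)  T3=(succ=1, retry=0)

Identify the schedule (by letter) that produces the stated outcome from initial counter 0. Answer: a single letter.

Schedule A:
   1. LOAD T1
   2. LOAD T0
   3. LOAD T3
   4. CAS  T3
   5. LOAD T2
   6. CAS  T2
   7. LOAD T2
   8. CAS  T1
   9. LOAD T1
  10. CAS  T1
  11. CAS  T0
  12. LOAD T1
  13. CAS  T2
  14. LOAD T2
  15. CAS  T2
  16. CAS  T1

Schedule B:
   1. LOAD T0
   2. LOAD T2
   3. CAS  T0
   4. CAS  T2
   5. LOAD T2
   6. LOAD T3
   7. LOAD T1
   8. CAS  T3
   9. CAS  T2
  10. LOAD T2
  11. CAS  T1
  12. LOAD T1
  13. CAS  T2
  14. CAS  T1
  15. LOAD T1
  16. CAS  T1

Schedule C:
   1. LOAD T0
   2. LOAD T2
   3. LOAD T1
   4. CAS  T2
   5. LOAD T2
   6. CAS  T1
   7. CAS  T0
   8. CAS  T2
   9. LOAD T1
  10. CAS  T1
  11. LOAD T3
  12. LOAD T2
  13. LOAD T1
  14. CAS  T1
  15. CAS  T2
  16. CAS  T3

B

Simulating candidate B:
step 1: T0 LOAD ⇒ load; ctr=0 reg=0
step 2: T2 LOAD ⇒ load; ctr=0 reg=0
step 3: T0 CAS ⇒ ok; ctr=1 reg=0
step 4: T2 CAS ⇒ retry; ctr=1 reg=0
step 5: T2 LOAD ⇒ load; ctr=1 reg=1
step 6: T3 LOAD ⇒ load; ctr=1 reg=1
step 7: T1 LOAD ⇒ load; ctr=1 reg=1
step 8: T3 CAS ⇒ ok; ctr=2 reg=1
step 9: T2 CAS ⇒ retry; ctr=2 reg=1
step 10: T2 LOAD ⇒ load; ctr=2 reg=2
step 11: T1 CAS ⇒ retry; ctr=2 reg=1
step 12: T1 LOAD ⇒ load; ctr=2 reg=2
step 13: T2 CAS ⇒ ok; ctr=3 reg=2
step 14: T1 CAS ⇒ retry; ctr=3 reg=2
step 15: T1 LOAD ⇒ load; ctr=3 reg=3
step 16: T1 CAS ⇒ ok; ctr=4 reg=3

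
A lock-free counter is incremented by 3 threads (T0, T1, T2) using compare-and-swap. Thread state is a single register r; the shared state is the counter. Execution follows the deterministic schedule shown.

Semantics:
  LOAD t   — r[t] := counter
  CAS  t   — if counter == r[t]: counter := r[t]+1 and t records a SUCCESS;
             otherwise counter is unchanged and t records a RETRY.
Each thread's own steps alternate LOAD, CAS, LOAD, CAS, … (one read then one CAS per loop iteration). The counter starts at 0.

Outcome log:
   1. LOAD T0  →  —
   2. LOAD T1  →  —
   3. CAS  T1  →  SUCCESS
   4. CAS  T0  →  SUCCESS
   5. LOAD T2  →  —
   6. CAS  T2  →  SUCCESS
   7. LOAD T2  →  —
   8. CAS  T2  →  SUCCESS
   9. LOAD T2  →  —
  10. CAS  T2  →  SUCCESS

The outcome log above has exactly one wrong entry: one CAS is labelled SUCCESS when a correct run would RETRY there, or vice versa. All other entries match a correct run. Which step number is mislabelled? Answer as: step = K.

Correct run:
1. LOAD T0 → mem=0 r[T0]=0 [LOAD]
2. LOAD T1 → mem=0 r[T1]=0 [LOAD]
3. CAS T1 → mem=1 r[T1]=0 [OK]
4. CAS T0 → mem=1 r[T0]=0 [RETRY]
5. LOAD T2 → mem=1 r[T2]=1 [LOAD]
6. CAS T2 → mem=2 r[T2]=1 [OK]
7. LOAD T2 → mem=2 r[T2]=2 [LOAD]
8. CAS T2 → mem=3 r[T2]=2 [OK]
9. LOAD T2 → mem=3 r[T2]=3 [LOAD]
10. CAS T2 → mem=4 r[T2]=3 [OK]
Flip is step 4.

step = 4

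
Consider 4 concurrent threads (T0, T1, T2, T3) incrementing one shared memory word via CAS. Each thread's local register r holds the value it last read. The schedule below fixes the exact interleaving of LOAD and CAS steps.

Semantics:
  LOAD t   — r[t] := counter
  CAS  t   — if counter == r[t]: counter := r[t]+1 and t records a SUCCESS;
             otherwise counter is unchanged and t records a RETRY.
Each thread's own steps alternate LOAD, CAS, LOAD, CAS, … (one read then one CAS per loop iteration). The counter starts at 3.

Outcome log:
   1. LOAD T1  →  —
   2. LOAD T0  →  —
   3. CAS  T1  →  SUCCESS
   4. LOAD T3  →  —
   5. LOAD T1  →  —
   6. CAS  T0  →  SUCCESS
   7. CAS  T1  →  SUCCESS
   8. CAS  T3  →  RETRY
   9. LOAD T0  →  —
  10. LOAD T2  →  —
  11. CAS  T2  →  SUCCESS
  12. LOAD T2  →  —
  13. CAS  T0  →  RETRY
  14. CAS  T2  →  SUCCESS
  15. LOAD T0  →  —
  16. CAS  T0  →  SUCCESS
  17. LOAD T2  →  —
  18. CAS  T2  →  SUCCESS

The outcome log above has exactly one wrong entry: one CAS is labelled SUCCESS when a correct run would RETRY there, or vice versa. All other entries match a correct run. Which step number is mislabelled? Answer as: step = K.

Re-executing:
1. LOAD T1 → mem=3 r[T1]=3 [LOAD]
2. LOAD T0 → mem=3 r[T0]=3 [LOAD]
3. CAS T1 → mem=4 r[T1]=3 [OK]
4. LOAD T3 → mem=4 r[T3]=4 [LOAD]
5. LOAD T1 → mem=4 r[T1]=4 [LOAD]
6. CAS T0 → mem=4 r[T0]=3 [RETRY]
7. CAS T1 → mem=5 r[T1]=4 [OK]
8. CAS T3 → mem=5 r[T3]=4 [RETRY]
9. LOAD T0 → mem=5 r[T0]=5 [LOAD]
10. LOAD T2 → mem=5 r[T2]=5 [LOAD]
11. CAS T2 → mem=6 r[T2]=5 [OK]
12. LOAD T2 → mem=6 r[T2]=6 [LOAD]
13. CAS T0 → mem=6 r[T0]=5 [RETRY]
14. CAS T2 → mem=7 r[T2]=6 [OK]
15. LOAD T0 → mem=7 r[T0]=7 [LOAD]
16. CAS T0 → mem=8 r[T0]=7 [OK]
17. LOAD T2 → mem=8 r[T2]=8 [LOAD]
18. CAS T2 → mem=9 r[T2]=8 [OK]
Flip is step 6.

step = 6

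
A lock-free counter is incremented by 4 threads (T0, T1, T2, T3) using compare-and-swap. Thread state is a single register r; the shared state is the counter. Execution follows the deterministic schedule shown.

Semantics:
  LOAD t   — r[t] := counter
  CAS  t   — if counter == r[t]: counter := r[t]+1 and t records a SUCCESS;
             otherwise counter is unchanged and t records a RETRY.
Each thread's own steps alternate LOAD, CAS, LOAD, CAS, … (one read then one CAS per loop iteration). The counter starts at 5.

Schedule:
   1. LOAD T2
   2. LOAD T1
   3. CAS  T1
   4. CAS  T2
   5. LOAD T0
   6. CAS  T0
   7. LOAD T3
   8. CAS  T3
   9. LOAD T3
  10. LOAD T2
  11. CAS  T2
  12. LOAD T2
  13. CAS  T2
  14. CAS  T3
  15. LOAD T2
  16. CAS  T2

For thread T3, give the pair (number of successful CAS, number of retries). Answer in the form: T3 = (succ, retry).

T3 = (1, 1)

T2 LOAD — after: cnt=5, r=5 — load
T1 LOAD — after: cnt=5, r=5 — load
T1 CAS — after: cnt=6, r=5 — ok
T2 CAS — after: cnt=6, r=5 — retry
T0 LOAD — after: cnt=6, r=6 — load
T0 CAS — after: cnt=7, r=6 — ok
T3 LOAD — after: cnt=7, r=7 — load
T3 CAS — after: cnt=8, r=7 — ok
T3 LOAD — after: cnt=8, r=8 — load
T2 LOAD — after: cnt=8, r=8 — load
T2 CAS — after: cnt=9, r=8 — ok
T2 LOAD — after: cnt=9, r=9 — load
T2 CAS — after: cnt=10, r=9 — ok
T3 CAS — after: cnt=10, r=8 — retry
T2 LOAD — after: cnt=10, r=10 — load
T2 CAS — after: cnt=11, r=10 — ok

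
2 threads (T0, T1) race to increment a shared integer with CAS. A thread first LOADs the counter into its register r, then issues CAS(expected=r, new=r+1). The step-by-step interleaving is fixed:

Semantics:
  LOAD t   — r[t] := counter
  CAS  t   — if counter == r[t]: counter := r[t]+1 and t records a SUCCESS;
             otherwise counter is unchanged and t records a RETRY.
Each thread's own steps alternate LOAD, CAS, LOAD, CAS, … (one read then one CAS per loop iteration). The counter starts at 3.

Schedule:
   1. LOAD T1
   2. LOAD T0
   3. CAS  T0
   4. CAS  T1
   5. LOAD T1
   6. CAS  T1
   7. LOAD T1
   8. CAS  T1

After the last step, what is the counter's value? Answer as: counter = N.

counter = 6

[1] T1.load  rd  (counter 3, T1.r 3)
[2] T0.load  rd  (counter 3, T0.r 3)
[3] T0.cas  hit  (counter 4, T0.r 3)
[4] T1.cas  miss  (counter 4, T1.r 3)
[5] T1.load  rd  (counter 4, T1.r 4)
[6] T1.cas  hit  (counter 5, T1.r 4)
[7] T1.load  rd  (counter 5, T1.r 5)
[8] T1.cas  hit  (counter 6, T1.r 5)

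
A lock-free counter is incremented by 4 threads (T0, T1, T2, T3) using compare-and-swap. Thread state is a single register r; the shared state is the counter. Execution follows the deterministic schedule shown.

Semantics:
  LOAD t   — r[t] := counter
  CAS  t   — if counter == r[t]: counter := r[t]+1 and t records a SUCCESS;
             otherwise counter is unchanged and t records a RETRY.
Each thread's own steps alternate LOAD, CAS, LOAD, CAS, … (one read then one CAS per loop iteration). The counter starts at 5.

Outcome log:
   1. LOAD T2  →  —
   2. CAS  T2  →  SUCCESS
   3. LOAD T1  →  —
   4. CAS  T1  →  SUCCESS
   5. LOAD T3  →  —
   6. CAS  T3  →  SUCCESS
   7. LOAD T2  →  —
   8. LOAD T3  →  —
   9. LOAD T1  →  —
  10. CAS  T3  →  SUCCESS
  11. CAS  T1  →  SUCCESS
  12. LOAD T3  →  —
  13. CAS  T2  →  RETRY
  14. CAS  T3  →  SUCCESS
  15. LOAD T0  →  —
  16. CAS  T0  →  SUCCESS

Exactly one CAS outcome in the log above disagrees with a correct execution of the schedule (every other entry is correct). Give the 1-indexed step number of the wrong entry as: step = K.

Re-executing:
[1] T2.load  rd  (counter 5, T2.r 5)
[2] T2.cas  hit  (counter 6, T2.r 5)
[3] T1.load  rd  (counter 6, T1.r 6)
[4] T1.cas  hit  (counter 7, T1.r 6)
[5] T3.load  rd  (counter 7, T3.r 7)
[6] T3.cas  hit  (counter 8, T3.r 7)
[7] T2.load  rd  (counter 8, T2.r 8)
[8] T3.load  rd  (counter 8, T3.r 8)
[9] T1.load  rd  (counter 8, T1.r 8)
[10] T3.cas  hit  (counter 9, T3.r 8)
[11] T1.cas  miss  (counter 9, T1.r 8)
[12] T3.load  rd  (counter 9, T3.r 9)
[13] T2.cas  miss  (counter 9, T2.r 8)
[14] T3.cas  hit  (counter 10, T3.r 9)
[15] T0.load  rd  (counter 10, T0.r 10)
[16] T0.cas  hit  (counter 11, T0.r 10)
Flip is step 11.

step = 11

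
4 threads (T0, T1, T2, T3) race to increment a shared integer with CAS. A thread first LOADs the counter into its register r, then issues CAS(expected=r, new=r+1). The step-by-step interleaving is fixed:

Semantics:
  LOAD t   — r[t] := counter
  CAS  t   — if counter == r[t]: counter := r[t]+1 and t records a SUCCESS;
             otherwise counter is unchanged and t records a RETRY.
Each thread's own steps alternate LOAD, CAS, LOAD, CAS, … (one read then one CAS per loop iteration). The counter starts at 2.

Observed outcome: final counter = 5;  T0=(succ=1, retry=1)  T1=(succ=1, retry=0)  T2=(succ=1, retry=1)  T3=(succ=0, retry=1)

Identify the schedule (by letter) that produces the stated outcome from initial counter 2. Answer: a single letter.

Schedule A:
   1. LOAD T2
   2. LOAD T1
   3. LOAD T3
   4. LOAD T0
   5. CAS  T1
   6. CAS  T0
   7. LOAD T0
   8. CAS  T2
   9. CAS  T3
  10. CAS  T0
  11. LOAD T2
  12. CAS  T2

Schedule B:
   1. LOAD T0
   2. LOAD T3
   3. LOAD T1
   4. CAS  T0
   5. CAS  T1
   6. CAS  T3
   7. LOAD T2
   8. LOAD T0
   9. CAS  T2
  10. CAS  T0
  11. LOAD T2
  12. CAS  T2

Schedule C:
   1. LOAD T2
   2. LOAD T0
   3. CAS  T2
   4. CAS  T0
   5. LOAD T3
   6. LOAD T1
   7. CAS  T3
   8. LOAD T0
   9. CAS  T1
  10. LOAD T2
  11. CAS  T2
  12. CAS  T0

A

Simulating candidate A:
T2 LOAD — after: cnt=2, r=2 — load
T1 LOAD — after: cnt=2, r=2 — load
T3 LOAD — after: cnt=2, r=2 — load
T0 LOAD — after: cnt=2, r=2 — load
T1 CAS — after: cnt=3, r=2 — ok
T0 CAS — after: cnt=3, r=2 — retry
T0 LOAD — after: cnt=3, r=3 — load
T2 CAS — after: cnt=3, r=2 — retry
T3 CAS — after: cnt=3, r=2 — retry
T0 CAS — after: cnt=4, r=3 — ok
T2 LOAD — after: cnt=4, r=4 — load
T2 CAS — after: cnt=5, r=4 — ok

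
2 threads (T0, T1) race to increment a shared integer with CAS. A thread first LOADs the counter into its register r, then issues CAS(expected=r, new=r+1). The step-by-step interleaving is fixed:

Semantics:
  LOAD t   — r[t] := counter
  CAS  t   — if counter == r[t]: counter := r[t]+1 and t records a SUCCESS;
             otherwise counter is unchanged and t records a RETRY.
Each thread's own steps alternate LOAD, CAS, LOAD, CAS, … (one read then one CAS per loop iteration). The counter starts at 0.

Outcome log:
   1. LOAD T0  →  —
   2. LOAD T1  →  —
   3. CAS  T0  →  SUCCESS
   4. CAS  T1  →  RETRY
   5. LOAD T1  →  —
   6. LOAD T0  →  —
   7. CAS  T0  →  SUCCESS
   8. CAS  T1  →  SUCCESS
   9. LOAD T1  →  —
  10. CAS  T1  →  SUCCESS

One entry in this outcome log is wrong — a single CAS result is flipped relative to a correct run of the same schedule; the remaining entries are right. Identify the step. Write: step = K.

Re-executing:
1. LOAD T0 → mem=0 r[T0]=0 [LOAD]
2. LOAD T1 → mem=0 r[T1]=0 [LOAD]
3. CAS T0 → mem=1 r[T0]=0 [OK]
4. CAS T1 → mem=1 r[T1]=0 [RETRY]
5. LOAD T1 → mem=1 r[T1]=1 [LOAD]
6. LOAD T0 → mem=1 r[T0]=1 [LOAD]
7. CAS T0 → mem=2 r[T0]=1 [OK]
8. CAS T1 → mem=2 r[T1]=1 [RETRY]
9. LOAD T1 → mem=2 r[T1]=2 [LOAD]
10. CAS T1 → mem=3 r[T1]=2 [OK]
Log disagrees first at step 8.

step = 8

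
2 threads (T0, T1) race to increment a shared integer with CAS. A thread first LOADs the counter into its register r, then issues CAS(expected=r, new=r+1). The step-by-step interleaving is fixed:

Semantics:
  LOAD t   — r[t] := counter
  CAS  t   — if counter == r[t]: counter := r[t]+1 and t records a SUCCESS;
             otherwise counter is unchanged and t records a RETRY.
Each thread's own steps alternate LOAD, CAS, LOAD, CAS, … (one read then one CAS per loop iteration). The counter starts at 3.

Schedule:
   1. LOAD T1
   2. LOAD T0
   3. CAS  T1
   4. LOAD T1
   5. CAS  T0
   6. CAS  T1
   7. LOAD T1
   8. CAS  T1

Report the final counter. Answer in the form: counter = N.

counter = 6

T1 LOAD — after: cnt=3, r=3 — load
T0 LOAD — after: cnt=3, r=3 — load
T1 CAS — after: cnt=4, r=3 — ok
T1 LOAD — after: cnt=4, r=4 — load
T0 CAS — after: cnt=4, r=3 — retry
T1 CAS — after: cnt=5, r=4 — ok
T1 LOAD — after: cnt=5, r=5 — load
T1 CAS — after: cnt=6, r=5 — ok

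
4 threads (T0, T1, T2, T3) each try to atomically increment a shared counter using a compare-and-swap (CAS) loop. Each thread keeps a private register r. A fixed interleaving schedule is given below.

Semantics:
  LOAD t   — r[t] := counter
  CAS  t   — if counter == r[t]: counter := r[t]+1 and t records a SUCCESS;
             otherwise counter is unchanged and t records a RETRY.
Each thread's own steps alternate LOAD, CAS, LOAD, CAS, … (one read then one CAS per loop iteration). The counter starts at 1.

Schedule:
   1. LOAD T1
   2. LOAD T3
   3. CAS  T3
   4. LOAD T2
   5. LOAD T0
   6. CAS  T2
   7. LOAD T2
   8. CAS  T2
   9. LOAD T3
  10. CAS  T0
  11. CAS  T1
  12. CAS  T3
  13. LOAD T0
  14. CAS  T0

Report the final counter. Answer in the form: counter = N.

1. LOAD T1 → mem=1 r[T1]=1 [LOAD]
2. LOAD T3 → mem=1 r[T3]=1 [LOAD]
3. CAS T3 → mem=2 r[T3]=1 [OK]
4. LOAD T2 → mem=2 r[T2]=2 [LOAD]
5. LOAD T0 → mem=2 r[T0]=2 [LOAD]
6. CAS T2 → mem=3 r[T2]=2 [OK]
7. LOAD T2 → mem=3 r[T2]=3 [LOAD]
8. CAS T2 → mem=4 r[T2]=3 [OK]
9. LOAD T3 → mem=4 r[T3]=4 [LOAD]
10. CAS T0 → mem=4 r[T0]=2 [RETRY]
11. CAS T1 → mem=4 r[T1]=1 [RETRY]
12. CAS T3 → mem=5 r[T3]=4 [OK]
13. LOAD T0 → mem=5 r[T0]=5 [LOAD]
14. CAS T0 → mem=6 r[T0]=5 [OK]

counter = 6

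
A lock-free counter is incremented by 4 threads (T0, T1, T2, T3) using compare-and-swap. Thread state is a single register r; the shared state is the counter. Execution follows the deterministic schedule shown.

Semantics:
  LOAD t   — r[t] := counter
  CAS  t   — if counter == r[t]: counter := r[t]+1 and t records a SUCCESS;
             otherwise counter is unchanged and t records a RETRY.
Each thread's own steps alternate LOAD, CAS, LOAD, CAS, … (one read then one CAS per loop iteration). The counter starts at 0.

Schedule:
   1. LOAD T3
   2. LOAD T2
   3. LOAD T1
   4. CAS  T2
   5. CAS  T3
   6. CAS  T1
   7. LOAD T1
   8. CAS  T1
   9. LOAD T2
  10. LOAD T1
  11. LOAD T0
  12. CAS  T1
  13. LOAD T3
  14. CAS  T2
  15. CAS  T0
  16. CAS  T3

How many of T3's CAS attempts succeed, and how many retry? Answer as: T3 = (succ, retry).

T3 = (1, 1)

[1] T3.load  rd  (counter 0, T3.r 0)
[2] T2.load  rd  (counter 0, T2.r 0)
[3] T1.load  rd  (counter 0, T1.r 0)
[4] T2.cas  hit  (counter 1, T2.r 0)
[5] T3.cas  miss  (counter 1, T3.r 0)
[6] T1.cas  miss  (counter 1, T1.r 0)
[7] T1.load  rd  (counter 1, T1.r 1)
[8] T1.cas  hit  (counter 2, T1.r 1)
[9] T2.load  rd  (counter 2, T2.r 2)
[10] T1.load  rd  (counter 2, T1.r 2)
[11] T0.load  rd  (counter 2, T0.r 2)
[12] T1.cas  hit  (counter 3, T1.r 2)
[13] T3.load  rd  (counter 3, T3.r 3)
[14] T2.cas  miss  (counter 3, T2.r 2)
[15] T0.cas  miss  (counter 3, T0.r 2)
[16] T3.cas  hit  (counter 4, T3.r 3)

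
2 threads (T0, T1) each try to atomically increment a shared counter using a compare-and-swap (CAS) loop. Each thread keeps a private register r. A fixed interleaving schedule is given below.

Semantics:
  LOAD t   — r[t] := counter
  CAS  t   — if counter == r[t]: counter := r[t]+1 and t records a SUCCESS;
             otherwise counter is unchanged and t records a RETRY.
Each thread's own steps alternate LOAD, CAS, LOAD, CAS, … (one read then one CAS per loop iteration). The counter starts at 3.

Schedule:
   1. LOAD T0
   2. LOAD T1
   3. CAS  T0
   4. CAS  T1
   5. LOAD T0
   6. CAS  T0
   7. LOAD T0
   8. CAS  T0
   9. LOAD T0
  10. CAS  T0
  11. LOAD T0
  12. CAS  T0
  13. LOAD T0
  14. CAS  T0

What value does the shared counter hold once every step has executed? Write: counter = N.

counter = 9

[1] T0.load  rd  (counter 3, T0.r 3)
[2] T1.load  rd  (counter 3, T1.r 3)
[3] T0.cas  hit  (counter 4, T0.r 3)
[4] T1.cas  miss  (counter 4, T1.r 3)
[5] T0.load  rd  (counter 4, T0.r 4)
[6] T0.cas  hit  (counter 5, T0.r 4)
[7] T0.load  rd  (counter 5, T0.r 5)
[8] T0.cas  hit  (counter 6, T0.r 5)
[9] T0.load  rd  (counter 6, T0.r 6)
[10] T0.cas  hit  (counter 7, T0.r 6)
[11] T0.load  rd  (counter 7, T0.r 7)
[12] T0.cas  hit  (counter 8, T0.r 7)
[13] T0.load  rd  (counter 8, T0.r 8)
[14] T0.cas  hit  (counter 9, T0.r 8)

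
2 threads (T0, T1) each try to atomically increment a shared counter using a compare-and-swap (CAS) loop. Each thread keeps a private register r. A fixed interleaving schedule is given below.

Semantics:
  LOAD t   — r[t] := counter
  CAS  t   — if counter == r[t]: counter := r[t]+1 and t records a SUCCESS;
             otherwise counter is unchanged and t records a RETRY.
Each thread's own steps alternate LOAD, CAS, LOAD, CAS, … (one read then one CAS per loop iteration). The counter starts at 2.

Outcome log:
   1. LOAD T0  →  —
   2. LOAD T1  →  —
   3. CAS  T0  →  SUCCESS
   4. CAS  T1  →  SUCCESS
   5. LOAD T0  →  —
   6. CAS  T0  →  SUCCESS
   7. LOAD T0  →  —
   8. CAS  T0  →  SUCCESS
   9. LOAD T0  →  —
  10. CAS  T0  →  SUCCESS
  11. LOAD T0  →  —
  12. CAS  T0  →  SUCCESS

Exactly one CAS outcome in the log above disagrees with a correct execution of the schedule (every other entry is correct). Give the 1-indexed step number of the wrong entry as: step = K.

step = 4

Re-executing:
1. LOAD T0 → mem=2 r[T0]=2 [LOAD]
2. LOAD T1 → mem=2 r[T1]=2 [LOAD]
3. CAS T0 → mem=3 r[T0]=2 [OK]
4. CAS T1 → mem=3 r[T1]=2 [RETRY]
5. LOAD T0 → mem=3 r[T0]=3 [LOAD]
6. CAS T0 → mem=4 r[T0]=3 [OK]
7. LOAD T0 → mem=4 r[T0]=4 [LOAD]
8. CAS T0 → mem=5 r[T0]=4 [OK]
9. LOAD T0 → mem=5 r[T0]=5 [LOAD]
10. CAS T0 → mem=6 r[T0]=5 [OK]
11. LOAD T0 → mem=6 r[T0]=6 [LOAD]
12. CAS T0 → mem=7 r[T0]=6 [OK]
Log disagrees first at step 4.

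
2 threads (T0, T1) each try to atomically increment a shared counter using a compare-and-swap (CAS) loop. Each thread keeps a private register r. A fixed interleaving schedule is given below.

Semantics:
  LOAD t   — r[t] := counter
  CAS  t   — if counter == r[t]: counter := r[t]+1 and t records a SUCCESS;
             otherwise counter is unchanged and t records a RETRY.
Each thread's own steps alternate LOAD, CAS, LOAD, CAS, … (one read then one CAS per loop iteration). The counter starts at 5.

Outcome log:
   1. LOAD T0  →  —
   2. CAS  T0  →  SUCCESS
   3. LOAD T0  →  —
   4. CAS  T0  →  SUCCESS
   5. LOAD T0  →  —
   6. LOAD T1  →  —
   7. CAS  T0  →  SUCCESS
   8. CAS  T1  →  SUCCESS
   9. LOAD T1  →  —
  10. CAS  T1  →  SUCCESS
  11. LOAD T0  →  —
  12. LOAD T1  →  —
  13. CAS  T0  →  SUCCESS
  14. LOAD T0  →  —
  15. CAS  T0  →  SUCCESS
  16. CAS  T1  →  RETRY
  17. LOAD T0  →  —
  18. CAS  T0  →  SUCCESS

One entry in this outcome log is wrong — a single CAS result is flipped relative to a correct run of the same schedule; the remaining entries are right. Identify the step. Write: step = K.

step = 8

Correct run:
step 1: T0 LOAD ⇒ load; ctr=5 reg=5
step 2: T0 CAS ⇒ ok; ctr=6 reg=5
step 3: T0 LOAD ⇒ load; ctr=6 reg=6
step 4: T0 CAS ⇒ ok; ctr=7 reg=6
step 5: T0 LOAD ⇒ load; ctr=7 reg=7
step 6: T1 LOAD ⇒ load; ctr=7 reg=7
step 7: T0 CAS ⇒ ok; ctr=8 reg=7
step 8: T1 CAS ⇒ retry; ctr=8 reg=7
step 9: T1 LOAD ⇒ load; ctr=8 reg=8
step 10: T1 CAS ⇒ ok; ctr=9 reg=8
step 11: T0 LOAD ⇒ load; ctr=9 reg=9
step 12: T1 LOAD ⇒ load; ctr=9 reg=9
step 13: T0 CAS ⇒ ok; ctr=10 reg=9
step 14: T0 LOAD ⇒ load; ctr=10 reg=10
step 15: T0 CAS ⇒ ok; ctr=11 reg=10
step 16: T1 CAS ⇒ retry; ctr=11 reg=9
step 17: T0 LOAD ⇒ load; ctr=11 reg=11
step 18: T0 CAS ⇒ ok; ctr=12 reg=11
Mismatch at 8.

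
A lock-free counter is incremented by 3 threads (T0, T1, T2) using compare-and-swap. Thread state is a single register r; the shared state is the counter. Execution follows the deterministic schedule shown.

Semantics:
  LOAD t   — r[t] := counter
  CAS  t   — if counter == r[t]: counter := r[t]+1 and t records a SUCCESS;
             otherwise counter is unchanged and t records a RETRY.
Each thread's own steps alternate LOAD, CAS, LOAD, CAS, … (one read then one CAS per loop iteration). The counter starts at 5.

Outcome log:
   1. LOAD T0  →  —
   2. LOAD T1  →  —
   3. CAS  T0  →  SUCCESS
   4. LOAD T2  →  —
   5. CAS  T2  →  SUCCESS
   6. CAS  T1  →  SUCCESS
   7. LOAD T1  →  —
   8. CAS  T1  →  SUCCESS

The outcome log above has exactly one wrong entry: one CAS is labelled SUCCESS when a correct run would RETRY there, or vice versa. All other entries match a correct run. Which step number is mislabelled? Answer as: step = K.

step = 6

Reference trace:
T0 LOAD — after: cnt=5, r=5 — load
T1 LOAD — after: cnt=5, r=5 — load
T0 CAS — after: cnt=6, r=5 — ok
T2 LOAD — after: cnt=6, r=6 — load
T2 CAS — after: cnt=7, r=6 — ok
T1 CAS — after: cnt=7, r=5 — retry
T1 LOAD — after: cnt=7, r=7 — load
T1 CAS — after: cnt=8, r=7 — ok
Flip is step 6.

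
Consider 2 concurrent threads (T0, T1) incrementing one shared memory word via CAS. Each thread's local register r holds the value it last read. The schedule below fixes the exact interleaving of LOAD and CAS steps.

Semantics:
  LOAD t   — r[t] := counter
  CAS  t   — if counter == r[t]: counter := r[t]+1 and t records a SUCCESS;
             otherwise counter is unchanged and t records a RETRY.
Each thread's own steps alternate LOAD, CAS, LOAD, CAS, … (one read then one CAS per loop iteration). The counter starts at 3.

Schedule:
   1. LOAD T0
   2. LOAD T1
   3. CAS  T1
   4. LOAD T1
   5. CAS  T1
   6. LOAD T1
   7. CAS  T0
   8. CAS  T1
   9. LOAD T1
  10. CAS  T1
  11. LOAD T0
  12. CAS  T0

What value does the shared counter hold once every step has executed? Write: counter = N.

#1 T0 reads 3
#2 T1 reads 3
#3 T1 CAS(3→4) writes; counter now 4
#4 T1 reads 4
#5 T1 CAS(4→5) writes; counter now 5
#6 T1 reads 5
#7 T0 CAS(3→4) fails; counter now 5
#8 T1 CAS(5→6) writes; counter now 6
#9 T1 reads 6
#10 T1 CAS(6→7) writes; counter now 7
#11 T0 reads 7
#12 T0 CAS(7→8) writes; counter now 8

counter = 8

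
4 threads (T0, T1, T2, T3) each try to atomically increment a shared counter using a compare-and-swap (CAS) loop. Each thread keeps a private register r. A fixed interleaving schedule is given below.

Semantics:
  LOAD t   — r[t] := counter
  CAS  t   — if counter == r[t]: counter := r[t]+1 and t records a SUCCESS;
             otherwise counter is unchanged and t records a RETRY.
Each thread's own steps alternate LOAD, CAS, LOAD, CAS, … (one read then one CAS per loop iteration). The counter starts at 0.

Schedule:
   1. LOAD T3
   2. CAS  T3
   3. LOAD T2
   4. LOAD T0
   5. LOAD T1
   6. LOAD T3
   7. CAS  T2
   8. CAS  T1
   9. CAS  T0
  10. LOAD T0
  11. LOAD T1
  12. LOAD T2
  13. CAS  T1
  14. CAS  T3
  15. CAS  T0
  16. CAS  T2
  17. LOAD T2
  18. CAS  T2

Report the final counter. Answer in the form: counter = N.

[1] T3.load  rd  (counter 0, T3.r 0)
[2] T3.cas  hit  (counter 1, T3.r 0)
[3] T2.load  rd  (counter 1, T2.r 1)
[4] T0.load  rd  (counter 1, T0.r 1)
[5] T1.load  rd  (counter 1, T1.r 1)
[6] T3.load  rd  (counter 1, T3.r 1)
[7] T2.cas  hit  (counter 2, T2.r 1)
[8] T1.cas  miss  (counter 2, T1.r 1)
[9] T0.cas  miss  (counter 2, T0.r 1)
[10] T0.load  rd  (counter 2, T0.r 2)
[11] T1.load  rd  (counter 2, T1.r 2)
[12] T2.load  rd  (counter 2, T2.r 2)
[13] T1.cas  hit  (counter 3, T1.r 2)
[14] T3.cas  miss  (counter 3, T3.r 1)
[15] T0.cas  miss  (counter 3, T0.r 2)
[16] T2.cas  miss  (counter 3, T2.r 2)
[17] T2.load  rd  (counter 3, T2.r 3)
[18] T2.cas  hit  (counter 4, T2.r 3)

counter = 4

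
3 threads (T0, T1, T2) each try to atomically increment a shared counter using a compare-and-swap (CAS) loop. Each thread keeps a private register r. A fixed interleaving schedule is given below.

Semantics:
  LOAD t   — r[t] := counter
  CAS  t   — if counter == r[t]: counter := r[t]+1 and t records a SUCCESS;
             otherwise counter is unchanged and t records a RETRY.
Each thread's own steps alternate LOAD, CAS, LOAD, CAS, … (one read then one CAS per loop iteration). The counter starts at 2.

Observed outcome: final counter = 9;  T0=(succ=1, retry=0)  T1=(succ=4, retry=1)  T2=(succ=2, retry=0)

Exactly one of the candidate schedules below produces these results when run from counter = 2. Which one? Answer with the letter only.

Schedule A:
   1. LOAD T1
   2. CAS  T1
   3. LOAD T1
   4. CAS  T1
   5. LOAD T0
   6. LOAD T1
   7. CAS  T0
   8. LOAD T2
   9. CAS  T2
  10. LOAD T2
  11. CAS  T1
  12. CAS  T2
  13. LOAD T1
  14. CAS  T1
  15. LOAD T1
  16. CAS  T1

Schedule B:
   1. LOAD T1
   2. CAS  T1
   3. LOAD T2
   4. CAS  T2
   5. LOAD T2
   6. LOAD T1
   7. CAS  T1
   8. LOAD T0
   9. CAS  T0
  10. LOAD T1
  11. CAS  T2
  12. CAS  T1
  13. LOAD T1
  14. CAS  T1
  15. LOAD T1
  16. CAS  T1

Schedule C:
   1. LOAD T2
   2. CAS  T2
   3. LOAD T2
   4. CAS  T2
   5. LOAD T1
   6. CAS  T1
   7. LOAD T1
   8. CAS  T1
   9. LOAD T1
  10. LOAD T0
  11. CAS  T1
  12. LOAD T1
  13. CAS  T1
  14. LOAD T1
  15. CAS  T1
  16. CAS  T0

A

Tracing schedule A:
step 1: T1 LOAD ⇒ load; ctr=2 reg=2
step 2: T1 CAS ⇒ ok; ctr=3 reg=2
step 3: T1 LOAD ⇒ load; ctr=3 reg=3
step 4: T1 CAS ⇒ ok; ctr=4 reg=3
step 5: T0 LOAD ⇒ load; ctr=4 reg=4
step 6: T1 LOAD ⇒ load; ctr=4 reg=4
step 7: T0 CAS ⇒ ok; ctr=5 reg=4
step 8: T2 LOAD ⇒ load; ctr=5 reg=5
step 9: T2 CAS ⇒ ok; ctr=6 reg=5
step 10: T2 LOAD ⇒ load; ctr=6 reg=6
step 11: T1 CAS ⇒ retry; ctr=6 reg=4
step 12: T2 CAS ⇒ ok; ctr=7 reg=6
step 13: T1 LOAD ⇒ load; ctr=7 reg=7
step 14: T1 CAS ⇒ ok; ctr=8 reg=7
step 15: T1 LOAD ⇒ load; ctr=8 reg=8
step 16: T1 CAS ⇒ ok; ctr=9 reg=8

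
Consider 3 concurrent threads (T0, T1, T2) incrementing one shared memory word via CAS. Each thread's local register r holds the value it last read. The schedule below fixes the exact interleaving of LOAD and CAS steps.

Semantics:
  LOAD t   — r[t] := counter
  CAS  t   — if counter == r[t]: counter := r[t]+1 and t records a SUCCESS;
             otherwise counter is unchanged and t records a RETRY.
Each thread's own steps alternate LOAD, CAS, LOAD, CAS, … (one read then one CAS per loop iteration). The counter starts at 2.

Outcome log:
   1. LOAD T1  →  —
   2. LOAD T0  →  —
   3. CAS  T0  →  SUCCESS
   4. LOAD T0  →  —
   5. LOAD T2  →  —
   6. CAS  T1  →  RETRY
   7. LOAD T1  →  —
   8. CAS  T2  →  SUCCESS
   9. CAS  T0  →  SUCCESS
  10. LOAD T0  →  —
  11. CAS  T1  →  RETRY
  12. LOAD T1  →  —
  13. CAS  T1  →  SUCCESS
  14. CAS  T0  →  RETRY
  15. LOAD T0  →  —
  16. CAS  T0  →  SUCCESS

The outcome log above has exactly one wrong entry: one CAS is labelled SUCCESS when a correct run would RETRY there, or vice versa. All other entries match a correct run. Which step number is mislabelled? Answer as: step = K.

step = 9

Correct run:
[1] T1.load  rd  (counter 2, T1.r 2)
[2] T0.load  rd  (counter 2, T0.r 2)
[3] T0.cas  hit  (counter 3, T0.r 2)
[4] T0.load  rd  (counter 3, T0.r 3)
[5] T2.load  rd  (counter 3, T2.r 3)
[6] T1.cas  miss  (counter 3, T1.r 2)
[7] T1.load  rd  (counter 3, T1.r 3)
[8] T2.cas  hit  (counter 4, T2.r 3)
[9] T0.cas  miss  (counter 4, T0.r 3)
[10] T0.load  rd  (counter 4, T0.r 4)
[11] T1.cas  miss  (counter 4, T1.r 3)
[12] T1.load  rd  (counter 4, T1.r 4)
[13] T1.cas  hit  (counter 5, T1.r 4)
[14] T0.cas  miss  (counter 5, T0.r 4)
[15] T0.load  rd  (counter 5, T0.r 5)
[16] T0.cas  hit  (counter 6, T0.r 5)
Flip is step 9.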